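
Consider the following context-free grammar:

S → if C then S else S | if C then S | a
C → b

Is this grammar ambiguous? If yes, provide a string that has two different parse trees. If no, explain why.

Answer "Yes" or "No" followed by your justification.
The 'dangling else' can attach to either if. Two leftmost derivations of  if b then if b then a else a:
  (1) S ⇒ if C then S else S ⇒ if b then S else S ⇒ if b then if C then S else S ⇒ if b then if b then S else S ⇒ if b then if b then a else S ⇒ if b then if b then a else a   (else belongs to the outer if)
  (2) S ⇒ if C then S ⇒ if b then S ⇒ if b then if C then S else S ⇒ if b then if b then S else S ⇒ if b then if b then a else S ⇒ if b then if b then a else a   (else belongs to the inner if)
Two distinct parse trees for the same string, so the grammar is ambiguous.

Final answer: Yes - the string 'if b then if b then a else a' has two distinct leftmost derivations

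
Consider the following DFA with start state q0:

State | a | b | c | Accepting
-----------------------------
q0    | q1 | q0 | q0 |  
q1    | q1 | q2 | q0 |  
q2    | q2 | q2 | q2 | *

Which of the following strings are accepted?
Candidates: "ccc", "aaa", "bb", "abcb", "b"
"ccc": q0 → q0 → q0 → q0; q0 is not accepting → rejected
"aaa": q0 → q1 → q1 → q1; q1 is not accepting → rejected
"bb": q0 → q0 → q0; q0 is not accepting → rejected
"abcb": q0 → q1 → q2 → q2 → q2; q2 is accepting → accepted
"b": q0 → q0; q0 is not accepting → rejected

Final answer: "abcb"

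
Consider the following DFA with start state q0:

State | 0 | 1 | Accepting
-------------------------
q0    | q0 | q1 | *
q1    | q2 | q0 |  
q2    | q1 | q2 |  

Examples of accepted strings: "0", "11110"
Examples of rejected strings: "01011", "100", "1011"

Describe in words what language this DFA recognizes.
binary numbers divisible by 3 (treating the string as a binary integer; leading zeros allowed, the empty string counts as 0)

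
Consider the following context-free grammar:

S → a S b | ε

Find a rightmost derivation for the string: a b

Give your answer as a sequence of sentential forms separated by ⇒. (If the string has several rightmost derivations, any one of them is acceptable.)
Start with S.
Step 1: the rightmost non-terminal is S; apply S → a S b:  a S b
Step 2: the rightmost non-terminal is S; apply S → ε:  a b

Final answer: S ⇒ a S b ⇒ a b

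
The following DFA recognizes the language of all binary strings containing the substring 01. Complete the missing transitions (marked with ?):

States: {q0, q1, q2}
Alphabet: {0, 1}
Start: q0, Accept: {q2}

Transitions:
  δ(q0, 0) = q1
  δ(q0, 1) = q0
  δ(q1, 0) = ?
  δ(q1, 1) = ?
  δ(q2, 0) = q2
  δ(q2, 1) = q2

What each state remembers (consistent with the given transitions and accept states):
  q0: 01 not seen yet and the last symbol was not 0
  q1: 01 not seen yet and the last symbol was 0
  q2: the substring 01 has already been seen
Filling in the missing entries:
  δ(q1, 0): in q1 (01 not seen yet and the last symbol was 0), after reading 0 we have: 01 not seen yet and the last symbol was 0 → q1
  δ(q1, 1): in q1 (01 not seen yet and the last symbol was 0), after reading 1 we have: the substring 01 has already been seen → q2

Final answer: δ(q1, 0) = q1; δ(q1, 1) = q2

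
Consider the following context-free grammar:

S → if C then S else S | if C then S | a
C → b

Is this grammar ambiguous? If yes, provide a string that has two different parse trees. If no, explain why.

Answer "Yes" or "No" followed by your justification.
The 'dangling else' can attach to either if. Two leftmost derivations of  if b then if b then a else a:
  (1) S ⇒ if C then S else S ⇒ if b then S else S ⇒ if b then if C then S else S ⇒ if b then if b then S else S ⇒ if b then if b then a else S ⇒ if b then if b then a else a   (else belongs to the outer if)
  (2) S ⇒ if C then S ⇒ if b then S ⇒ if b then if C then S else S ⇒ if b then if b then S else S ⇒ if b then if b then a else S ⇒ if b then if b then a else a   (else belongs to the inner if)
Two distinct parse trees for the same string, so the grammar is ambiguous.

Final answer: Yes - the string 'if b then if b then a else a' has two distinct leftmost derivations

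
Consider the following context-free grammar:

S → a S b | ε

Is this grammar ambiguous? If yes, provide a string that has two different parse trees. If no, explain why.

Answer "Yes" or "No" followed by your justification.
At every step exactly one production applies: if the remaining string to generate is non-empty it starts with a and ends with b, forcing S → a S b; if it is empty, S → ε is forced. Hence each string a^n b^n has exactly one derivation (S → a S b applied n times, then S → ε) and one parse tree.

Final answer: No - the grammar is unambiguous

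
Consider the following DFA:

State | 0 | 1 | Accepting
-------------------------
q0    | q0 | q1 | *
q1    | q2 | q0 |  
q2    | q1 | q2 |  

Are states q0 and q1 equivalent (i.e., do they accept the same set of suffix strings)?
Try the suffix ε (the empty string).
From q0: q0 — accepting.
From q1: q1 — not accepting.
The two states disagree on this suffix, so they are not equivalent.

Final answer: No. Distinguishing string: ε (the empty string) - accepted from q0 but not from q1.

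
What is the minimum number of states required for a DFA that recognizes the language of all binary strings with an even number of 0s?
Language: binary strings with an even number of 0s
Lower bound (Myhill–Nerode): the prefixes ε, 0 are pairwise distinguishable:
  ε vs 0: suffix ε distinguishes them (ε has zero 0s (accepted), 0 has one 0 (rejected))
So any DFA needs at least 2 states.
Upper bound: a DFA with 2 states exists (one state per class above).
Minimum states: 2

Final answer: 2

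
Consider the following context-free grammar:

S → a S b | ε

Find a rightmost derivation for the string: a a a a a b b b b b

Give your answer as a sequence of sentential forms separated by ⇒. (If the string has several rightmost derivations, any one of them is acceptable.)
Start with S.
Step 1: the rightmost non-terminal is S; apply S → a S b:  a S b
Step 2: the rightmost non-terminal is S; apply S → a S b:  a a S b b
Step 3: the rightmost non-terminal is S; apply S → a S b:  a a a S b b b
Step 4: the rightmost non-terminal is S; apply S → a S b:  a a a a S b b b b
Step 5: the rightmost non-terminal is S; apply S → a S b:  a a a a a S b b b b b
Step 6: the rightmost non-terminal is S; apply S → ε:  a a a a a b b b b b

Final answer: S ⇒ a S b ⇒ a a S b b ⇒ a a a S b b b ⇒ a a a a S b b b b ⇒ a a a a a S b b b b b ⇒ a a a a a b b b b b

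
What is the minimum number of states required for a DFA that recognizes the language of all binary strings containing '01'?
Language: binary strings containing '01'
Lower bound (Myhill–Nerode): the prefixes ε, 0, 01 are pairwise distinguishable:
  ε vs 01: suffix ε distinguishes them (ε is rejected, 01 is accepted)
  0 vs 01: suffix ε distinguishes them (0 is rejected, 01 is accepted)
  ε vs 0: suffix 1 distinguishes them (ε·1 = 1 is rejected, 0·1 = 01 is accepted)
So any DFA needs at least 3 states.
Upper bound: a DFA with 3 states exists (one state per class above: 'no progress', 'last symbol 0', and 'seen 01' (accepting sink)).
Minimum states: 3

Final answer: 3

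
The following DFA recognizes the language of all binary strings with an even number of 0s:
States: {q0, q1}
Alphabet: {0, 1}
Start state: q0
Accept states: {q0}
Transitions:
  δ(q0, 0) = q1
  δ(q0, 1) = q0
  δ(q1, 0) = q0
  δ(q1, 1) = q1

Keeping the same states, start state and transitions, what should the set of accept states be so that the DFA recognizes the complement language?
The DFA is complete (every state has a transition on every symbol), so the complement
is recognized by the same DFA with accepting and non-accepting states swapped.
Original accept states: {q0}
Complement accept states = All states - Original accept states
= {q0, q1} - {q0}
= {q1}
Complement language: strings with an ODD number of 0s

Final answer: {q1}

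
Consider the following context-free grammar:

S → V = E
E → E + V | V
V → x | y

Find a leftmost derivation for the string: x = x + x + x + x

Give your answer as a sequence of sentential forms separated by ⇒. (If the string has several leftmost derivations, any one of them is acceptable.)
Start with S.
Step 1: the leftmost non-terminal is S; apply S → V = E:  V = E
Step 2: the leftmost non-terminal is V; apply V → x:  x = E
Step 3: the leftmost non-terminal is E; apply E → E + V:  x = E + V
Step 4: the leftmost non-terminal is E; apply E → E + V:  x = E + V + V
Step 5: the leftmost non-terminal is E; apply E → E + V:  x = E + V + V + V
Step 6: the leftmost non-terminal is E; apply E → V:  x = V + V + V + V
Step 7: the leftmost non-terminal is V; apply V → x:  x = x + V + V + V
Step 8: the leftmost non-terminal is V; apply V → x:  x = x + x + V + V
Step 9: the leftmost non-terminal is V; apply V → x:  x = x + x + x + V
Step 10: the leftmost non-terminal is V; apply V → x:  x = x + x + x + x

Final answer: S ⇒ V = E ⇒ x = E ⇒ x = E + V ⇒ x = E + V + V ⇒ x = E + V + V + V ⇒ x = V + V + V + V ⇒ x = x + V + V + V ⇒ x = x + x + V + V ⇒ x = x + x + x + V ⇒ x = x + x + x + x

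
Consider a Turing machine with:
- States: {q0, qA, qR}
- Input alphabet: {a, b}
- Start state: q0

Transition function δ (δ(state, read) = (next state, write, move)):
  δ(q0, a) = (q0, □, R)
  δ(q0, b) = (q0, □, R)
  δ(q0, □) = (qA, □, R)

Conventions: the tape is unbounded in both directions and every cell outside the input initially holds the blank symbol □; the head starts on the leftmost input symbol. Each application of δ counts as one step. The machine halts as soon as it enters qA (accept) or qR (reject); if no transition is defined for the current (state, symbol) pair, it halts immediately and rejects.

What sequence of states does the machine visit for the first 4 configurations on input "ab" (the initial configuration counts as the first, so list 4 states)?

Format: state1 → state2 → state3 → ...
Step 0: [q0]ab (head at position 0)
Step 1: δ(q0, a) = (q0, □, R)  ⊢  □[q0]b (head at position 1)
Step 2: δ(q0, b) = (q0, □, R)  ⊢  □□[q0]□ (head at position 2)
Step 3: δ(q0, □) = (qA, □, R)  ⊢  □□□[qA]□ (head at position 3)
Reading off the states of these 4 configurations: q0 → q0 → q0 → qA

Final answer: q0 → q0 → q0 → qA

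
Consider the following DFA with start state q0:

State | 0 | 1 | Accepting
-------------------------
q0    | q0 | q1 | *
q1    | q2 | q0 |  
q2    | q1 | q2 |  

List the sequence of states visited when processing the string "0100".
q0 → q0 → q1 → q2 → q1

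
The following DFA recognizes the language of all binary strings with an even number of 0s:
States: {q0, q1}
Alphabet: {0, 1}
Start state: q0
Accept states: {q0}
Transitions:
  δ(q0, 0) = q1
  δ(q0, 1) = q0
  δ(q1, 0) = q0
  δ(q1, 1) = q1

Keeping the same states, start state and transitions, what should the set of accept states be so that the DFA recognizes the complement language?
The DFA is complete (every state has a transition on every symbol), so the complement
is recognized by the same DFA with accepting and non-accepting states swapped.
Original accept states: {q0}
Complement accept states = All states - Original accept states
= {q0, q1} - {q0}
= {q1}
Complement language: strings with an ODD number of 0s

Final answer: {q1}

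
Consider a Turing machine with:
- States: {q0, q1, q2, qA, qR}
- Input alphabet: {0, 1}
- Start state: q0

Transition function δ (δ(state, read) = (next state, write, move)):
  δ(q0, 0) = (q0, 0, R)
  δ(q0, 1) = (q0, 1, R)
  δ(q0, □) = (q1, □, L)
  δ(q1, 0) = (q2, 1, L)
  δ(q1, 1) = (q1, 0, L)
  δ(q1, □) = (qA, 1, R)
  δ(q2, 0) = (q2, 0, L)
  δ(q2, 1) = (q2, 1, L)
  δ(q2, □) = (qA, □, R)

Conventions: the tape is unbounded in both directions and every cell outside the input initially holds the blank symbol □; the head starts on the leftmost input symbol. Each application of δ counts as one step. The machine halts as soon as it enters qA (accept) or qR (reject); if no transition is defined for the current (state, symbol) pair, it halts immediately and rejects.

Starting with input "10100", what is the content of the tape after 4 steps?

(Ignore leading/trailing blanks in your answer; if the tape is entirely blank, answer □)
Step 0: [q0]10100 (head at position 0)
Step 1: δ(q0, 1) = (q0, 1, R)  ⊢  1[q0]0100 (head at position 1)
Step 2: δ(q0, 0) = (q0, 0, R)  ⊢  10[q0]100 (head at position 2)
Step 3: δ(q0, 1) = (q0, 1, R)  ⊢  101[q0]00 (head at position 3)
Step 4: δ(q0, 0) = (q0, 0, R)  ⊢  1010[q0]0 (head at position 4)
Tape after 4 steps (ignoring surrounding blanks): 10100

Final answer: Tape: 10100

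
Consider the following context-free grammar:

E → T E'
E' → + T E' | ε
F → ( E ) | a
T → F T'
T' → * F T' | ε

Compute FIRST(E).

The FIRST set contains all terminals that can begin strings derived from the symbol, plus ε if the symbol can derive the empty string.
FIRST(F): F → ( E ) contributes '(' and F → a contributes 'a', so FIRST(F) = {(, a}. F is not nullable.
FIRST(T): T → F T' begins with F, and F is not nullable, so FIRST(T) = FIRST(F) = {(, a}.
FIRST(E): E → T E' begins with T, and T is not nullable, so FIRST(E) = FIRST(T) = {(, a}.

Final answer: {(, a}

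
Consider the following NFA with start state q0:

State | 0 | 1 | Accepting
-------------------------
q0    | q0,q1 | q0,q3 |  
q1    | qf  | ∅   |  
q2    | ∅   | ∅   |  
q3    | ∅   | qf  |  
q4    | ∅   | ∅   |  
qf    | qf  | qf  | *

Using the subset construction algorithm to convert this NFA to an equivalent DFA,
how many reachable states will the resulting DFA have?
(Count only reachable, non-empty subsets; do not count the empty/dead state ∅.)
Start subset: {q0}
{q0}: on 0 → {q0, q1}, on 1 → {q0, q3}
{q0, q1}: on 0 → {q0, q1, qf}, on 1 → {q0, q3}
{q0, q3}: on 0 → {q0, q1}, on 1 → {q0, q3, qf}
{q0, q1, qf}: on 0 → {q0, q1, qf}, on 1 → {q0, q3, qf}
{q0, q3, qf}: on 0 → {q0, q1, qf}, on 1 → {q0, q3, qf}
Reachable non-empty subsets: {q0}, {q0, q1}, {q0, q3}, {q0, q1, qf}, {q0, q3, qf} — 5 in total.

Final answer: 5 states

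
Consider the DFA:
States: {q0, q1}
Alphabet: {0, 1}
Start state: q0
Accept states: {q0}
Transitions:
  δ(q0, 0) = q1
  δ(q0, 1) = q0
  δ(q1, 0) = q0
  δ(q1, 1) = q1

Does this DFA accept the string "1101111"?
Processing string "1101111":
  q0 --1--> q0
  q0 --1--> q0
  q0 --0--> q1
  q1 --1--> q1
  q1 --1--> q1
  q1 --1--> q1
  q1 --1--> q1
Final state: q1
Accept states: {q0}
q1 is not an accept state, so the string is rejected.

Final answer: No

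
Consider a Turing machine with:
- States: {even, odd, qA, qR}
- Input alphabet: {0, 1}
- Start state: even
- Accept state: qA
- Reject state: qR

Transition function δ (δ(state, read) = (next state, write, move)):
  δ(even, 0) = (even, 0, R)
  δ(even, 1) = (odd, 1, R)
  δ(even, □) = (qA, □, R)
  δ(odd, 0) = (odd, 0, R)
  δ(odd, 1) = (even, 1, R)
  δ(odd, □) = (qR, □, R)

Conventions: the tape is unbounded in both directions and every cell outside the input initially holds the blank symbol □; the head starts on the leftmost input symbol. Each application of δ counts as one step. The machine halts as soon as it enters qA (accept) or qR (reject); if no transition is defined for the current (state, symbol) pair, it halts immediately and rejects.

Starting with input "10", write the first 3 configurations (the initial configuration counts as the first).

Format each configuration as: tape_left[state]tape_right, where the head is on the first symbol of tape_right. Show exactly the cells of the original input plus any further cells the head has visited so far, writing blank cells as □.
Step 0: [even]10 (head at position 0)
Step 1: δ(even, 1) = (odd, 1, R)  ⊢  1[odd]0 (head at position 1)
Step 2: δ(odd, 0) = (odd, 0, R)  ⊢  10[odd]□ (head at position 2)

Final answer: [even]10 ⊢ 1[odd]0 ⊢ 10[odd]□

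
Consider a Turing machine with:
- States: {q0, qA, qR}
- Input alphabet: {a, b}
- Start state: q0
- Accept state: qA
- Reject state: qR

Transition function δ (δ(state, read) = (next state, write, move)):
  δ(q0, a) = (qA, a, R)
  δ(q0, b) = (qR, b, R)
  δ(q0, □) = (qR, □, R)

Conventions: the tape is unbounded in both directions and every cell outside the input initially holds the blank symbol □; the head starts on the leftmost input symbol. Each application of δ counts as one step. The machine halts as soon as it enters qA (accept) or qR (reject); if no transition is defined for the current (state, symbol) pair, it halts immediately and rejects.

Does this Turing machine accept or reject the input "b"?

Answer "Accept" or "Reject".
Step 0: [q0]b (head at position 0)
Step 1: δ(q0, b) = (qR, b, R)  ⊢  b[qR]□ (head at position 1)
The machine is in qR, so it halts and rejects.

Final answer: Reject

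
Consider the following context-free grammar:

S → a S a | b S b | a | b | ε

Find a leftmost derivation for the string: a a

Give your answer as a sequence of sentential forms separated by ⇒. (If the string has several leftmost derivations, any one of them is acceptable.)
Start with S.
Step 1: the leftmost non-terminal is S; apply S → a S a:  a S a
Step 2: the leftmost non-terminal is S; apply S → ε:  a a

Final answer: S ⇒ a S a ⇒ a a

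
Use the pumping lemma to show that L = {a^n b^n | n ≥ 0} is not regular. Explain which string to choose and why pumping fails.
Language: L = {a^n b^n | n ≥ 0} (equal numbers of a's followed by b's)
Step 1: Assume for contradiction that L is regular, with pumping length p.
Step 2: Choose s = a^p b^p. Then s ∈ L (it has p a's followed by p b's) and |s| ≥ p.
Step 3: Consider any decomposition s = xyz with |xy| ≤ p and |y| > 0. Since |xy| ≤ p and the first p symbols of s are all a's, y = a^k for some k with 1 ≤ k ≤ p.
Step 4: Pumping up (i = 2): xy²z = a^(p+k) b^p, which has more a's than b's, so xy²z ∉ L.
This contradicts the pumping lemma, so L is not regular.

Final answer: Choose s = a^p b^p. Since |xy| ≤ p, y = a^k with k ≥ 1. Then xy²z = a^(p+k) b^p ∉ L.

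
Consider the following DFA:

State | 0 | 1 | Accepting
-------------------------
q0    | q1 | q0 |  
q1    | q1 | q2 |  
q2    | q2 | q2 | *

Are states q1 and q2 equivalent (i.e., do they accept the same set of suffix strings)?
Try the suffix ε (the empty string).
From q1: q1 — not accepting.
From q2: q2 — accepting.
The two states disagree on this suffix, so they are not equivalent.

Final answer: No. Distinguishing string: ε (the empty string) - accepted from q2 but not from q1.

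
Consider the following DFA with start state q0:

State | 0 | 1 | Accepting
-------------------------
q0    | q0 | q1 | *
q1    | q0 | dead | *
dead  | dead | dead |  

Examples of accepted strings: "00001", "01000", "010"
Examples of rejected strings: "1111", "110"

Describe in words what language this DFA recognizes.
binary strings with no two consecutive 1s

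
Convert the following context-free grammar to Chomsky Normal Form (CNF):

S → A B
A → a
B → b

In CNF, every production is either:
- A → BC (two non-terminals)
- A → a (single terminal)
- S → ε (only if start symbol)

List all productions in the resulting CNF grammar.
The grammar has no ε-productions or unit productions to eliminate.
S → A B is already in CNF (two non-terminals) – keep it.
A → a is already in CNF (single terminal) – keep it.
B → b is already in CNF (single terminal) – keep it.
Resulting CNF grammar (3 productions): A → a; B → b; S → A B

Final answer: A → a; B → b; S → A B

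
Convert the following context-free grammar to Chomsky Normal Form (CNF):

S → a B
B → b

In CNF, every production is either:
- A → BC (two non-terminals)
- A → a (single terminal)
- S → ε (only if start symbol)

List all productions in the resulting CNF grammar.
The grammar has no ε-productions or unit productions to eliminate.
S → a B has terminal a in a right-hand side of length ≥ 2: introduce T_a → a and use T_a in place of a.
B → b is already in CNF (single terminal) – keep it.
S → a B becomes S → T_a B.
Resulting CNF grammar (3 productions): T_a → a; B → b; S → T_a B

Final answer: T_a → a; B → b; S → T_a B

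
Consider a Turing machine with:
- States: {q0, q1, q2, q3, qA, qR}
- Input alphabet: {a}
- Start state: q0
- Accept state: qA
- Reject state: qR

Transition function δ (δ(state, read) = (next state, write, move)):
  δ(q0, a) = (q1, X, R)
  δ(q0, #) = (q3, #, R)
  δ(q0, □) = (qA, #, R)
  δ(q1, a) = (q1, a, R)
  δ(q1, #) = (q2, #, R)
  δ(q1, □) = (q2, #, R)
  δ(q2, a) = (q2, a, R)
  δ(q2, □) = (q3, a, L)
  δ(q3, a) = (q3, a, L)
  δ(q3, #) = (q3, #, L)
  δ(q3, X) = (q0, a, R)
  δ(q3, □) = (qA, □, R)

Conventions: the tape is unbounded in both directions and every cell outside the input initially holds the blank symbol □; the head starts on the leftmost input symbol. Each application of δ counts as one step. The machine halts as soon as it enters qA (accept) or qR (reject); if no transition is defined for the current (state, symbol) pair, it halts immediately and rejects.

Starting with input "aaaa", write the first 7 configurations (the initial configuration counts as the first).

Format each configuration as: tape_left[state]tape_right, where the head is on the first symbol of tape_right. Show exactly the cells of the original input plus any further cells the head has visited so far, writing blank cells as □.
Step 0: [q0]aaaa (head at position 0)
Step 1: δ(q0, a) = (q1, X, R)  ⊢  X[q1]aaa (head at position 1)
Step 2: δ(q1, a) = (q1, a, R)  ⊢  Xa[q1]aa (head at position 2)
Step 3: δ(q1, a) = (q1, a, R)  ⊢  Xaa[q1]a (head at position 3)
Step 4: δ(q1, a) = (q1, a, R)  ⊢  Xaaa[q1]□ (head at position 4)
Step 5: δ(q1, □) = (q2, #, R)  ⊢  Xaaa#[q2]□ (head at position 5)
Step 6: δ(q2, □) = (q3, a, L)  ⊢  Xaaa[q3]#a (head at position 4)

Final answer: [q0]aaaa ⊢ X[q1]aaa ⊢ Xa[q1]aa ⊢ Xaa[q1]a ⊢ Xaaa[q1]□ ⊢ Xaaa#[q2]□ ⊢ Xaaa[q3]#a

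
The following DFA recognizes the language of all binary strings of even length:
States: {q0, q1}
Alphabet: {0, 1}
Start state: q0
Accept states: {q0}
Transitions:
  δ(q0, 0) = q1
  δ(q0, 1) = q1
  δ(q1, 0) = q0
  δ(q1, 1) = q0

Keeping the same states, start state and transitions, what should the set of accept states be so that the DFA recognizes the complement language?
The DFA is complete (every state has a transition on every symbol), so the complement
is recognized by the same DFA with accepting and non-accepting states swapped.
Original accept states: {q0}
Complement accept states = All states - Original accept states
= {q0, q1} - {q0}
= {q1}
Complement language: strings of ODD length

Final answer: {q1}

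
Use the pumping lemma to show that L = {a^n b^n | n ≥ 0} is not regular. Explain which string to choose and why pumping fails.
Language: L = {a^n b^n | n ≥ 0} (equal numbers of a's followed by b's)
Step 1: Assume for contradiction that L is regular, with pumping length p.
Step 2: Choose s = a^p b^p. Then s ∈ L (it has p a's followed by p b's) and |s| ≥ p.
Step 3: Consider any decomposition s = xyz with |xy| ≤ p and |y| > 0. Since |xy| ≤ p and the first p symbols of s are all a's, y = a^k for some k with 1 ≤ k ≤ p.
Step 4: Pumping up (i = 2): xy²z = a^(p+k) b^p, which has more a's than b's, so xy²z ∉ L.
This contradicts the pumping lemma, so L is not regular.

Final answer: Choose s = a^p b^p. Since |xy| ≤ p, y = a^k with k ≥ 1. Then xy²z = a^(p+k) b^p ∉ L.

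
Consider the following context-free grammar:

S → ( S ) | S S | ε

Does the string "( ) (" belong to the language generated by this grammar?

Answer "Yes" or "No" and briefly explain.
Each production adds parentheses only in matched pairs (S → ( S )) or none at all, so every derived string has equally many '(' and ')'. The string ( ) ( has two '(' and one ')', so it cannot be derived.

Final answer: No - no valid derivation exists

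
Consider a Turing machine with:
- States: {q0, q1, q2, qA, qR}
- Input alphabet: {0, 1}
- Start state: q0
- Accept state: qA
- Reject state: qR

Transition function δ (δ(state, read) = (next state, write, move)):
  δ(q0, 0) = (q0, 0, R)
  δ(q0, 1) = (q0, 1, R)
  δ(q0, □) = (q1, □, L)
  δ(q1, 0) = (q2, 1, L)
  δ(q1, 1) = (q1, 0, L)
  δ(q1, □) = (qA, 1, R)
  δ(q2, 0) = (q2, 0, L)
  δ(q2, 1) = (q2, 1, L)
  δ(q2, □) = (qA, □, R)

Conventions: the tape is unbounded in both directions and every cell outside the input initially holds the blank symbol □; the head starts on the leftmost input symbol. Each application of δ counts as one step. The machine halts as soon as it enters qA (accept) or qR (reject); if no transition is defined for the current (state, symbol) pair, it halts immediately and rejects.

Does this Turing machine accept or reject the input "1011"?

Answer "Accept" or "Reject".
Step 0: [q0]1011 (head at position 0)
Step 1: δ(q0, 1) = (q0, 1, R)  ⊢  1[q0]011 (head at position 1)
Step 2: δ(q0, 0) = (q0, 0, R)  ⊢  10[q0]11 (head at position 2)
Step 3: δ(q0, 1) = (q0, 1, R)  ⊢  101[q0]1 (head at position 3)
Step 4: δ(q0, 1) = (q0, 1, R)  ⊢  1011[q0]□ (head at position 4)
Step 5: δ(q0, □) = (q1, □, L)  ⊢  101[q1]1□ (head at position 3)
Step 6: δ(q1, 1) = (q1, 0, L)  ⊢  10[q1]10□ (head at position 2)
Step 7: δ(q1, 1) = (q1, 0, L)  ⊢  1[q1]000□ (head at position 1)
Step 8: δ(q1, 0) = (q2, 1, L)  ⊢  [q2]1100□ (head at position 0)
Step 9: δ(q2, 1) = (q2, 1, L)  ⊢  [q2]□1100□ (head at position -1)
Step 10: δ(q2, □) = (qA, □, R)  ⊢  □[qA]1100□ (head at position 0)
The machine is in qA, so it halts and accepts.

Final answer: Accept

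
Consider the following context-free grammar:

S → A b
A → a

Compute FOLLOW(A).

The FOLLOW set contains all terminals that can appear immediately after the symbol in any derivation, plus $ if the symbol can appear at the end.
A occurs only in S → A b, where it is immediately followed by the terminal b. So FOLLOW(A) = {b}.

Final answer: {b}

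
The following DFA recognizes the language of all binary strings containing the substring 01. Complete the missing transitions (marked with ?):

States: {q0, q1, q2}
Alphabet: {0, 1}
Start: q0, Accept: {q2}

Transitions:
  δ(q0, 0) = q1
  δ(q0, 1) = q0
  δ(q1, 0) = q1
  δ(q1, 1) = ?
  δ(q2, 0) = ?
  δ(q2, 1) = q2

What each state remembers (consistent with the given transitions and accept states):
  q0: 01 not seen yet and the last symbol was not 0
  q1: 01 not seen yet and the last symbol was 0
  q2: the substring 01 has already been seen
Filling in the missing entries:
  δ(q1, 1): in q1 (01 not seen yet and the last symbol was 0), after reading 1 we have: the substring 01 has already been seen → q2
  δ(q2, 0): in q2 (the substring 01 has already been seen), after reading 0 we have: the substring 01 has already been seen → q2

Final answer: δ(q1, 1) = q2; δ(q2, 0) = q2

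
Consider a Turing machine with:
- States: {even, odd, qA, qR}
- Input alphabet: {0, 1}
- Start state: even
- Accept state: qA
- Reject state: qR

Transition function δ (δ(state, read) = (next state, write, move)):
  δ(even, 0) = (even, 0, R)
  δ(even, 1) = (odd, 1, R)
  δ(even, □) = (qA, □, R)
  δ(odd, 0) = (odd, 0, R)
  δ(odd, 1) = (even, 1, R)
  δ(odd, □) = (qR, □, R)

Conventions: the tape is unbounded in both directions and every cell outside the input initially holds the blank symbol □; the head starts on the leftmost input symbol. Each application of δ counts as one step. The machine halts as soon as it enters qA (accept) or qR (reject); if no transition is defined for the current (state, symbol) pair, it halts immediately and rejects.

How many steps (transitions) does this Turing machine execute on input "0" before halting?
Step 0: [even]0 (head at position 0)
Step 1: δ(even, 0) = (even, 0, R)  ⊢  0[even]□ (head at position 1)
Step 2: δ(even, □) = (qA, □, R)  ⊢  0□[qA]□ (head at position 2)
The machine is in qA, so it halts and accepts.
Number of transitions executed: 2.

Final answer: 2 steps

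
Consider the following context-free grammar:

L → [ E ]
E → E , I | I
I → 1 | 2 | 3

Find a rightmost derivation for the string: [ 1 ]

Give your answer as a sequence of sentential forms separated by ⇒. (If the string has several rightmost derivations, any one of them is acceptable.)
Start with L.
Step 1: the rightmost non-terminal is L; apply L → [ E ]:  [ E ]
Step 2: the rightmost non-terminal is E; apply E → I:  [ I ]
Step 3: the rightmost non-terminal is I; apply I → 1:  [ 1 ]

Final answer: L ⇒ [ E ] ⇒ [ I ] ⇒ [ 1 ]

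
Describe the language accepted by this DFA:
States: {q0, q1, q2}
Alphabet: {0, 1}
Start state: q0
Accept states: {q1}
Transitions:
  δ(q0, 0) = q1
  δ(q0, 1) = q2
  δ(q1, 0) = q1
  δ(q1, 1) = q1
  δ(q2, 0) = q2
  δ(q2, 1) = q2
Analyzing the DFA structure:
Start state: q0
Accept states: {q1}
Interpreting what each state remembers (checking against the transitions):
  q0: nothing has been read yet
  q1: the first symbol was 0
  q2: the first symbol was 1 (trap state)
  δ(q0, 0): in q0 (nothing has been read yet), after reading 0 we have: the first symbol was 0 → q1
  δ(q0, 1): in q0 (nothing has been read yet), after reading 1 we have: the first symbol was 1 (trap state) → q2
  δ(q1, 0): in q1 (the first symbol was 0), after reading 0 we have: the first symbol was 0 → q1
  δ(q1, 1): in q1 (the first symbol was 0), after reading 1 we have: the first symbol was 0 → q1
  δ(q2, 0): in q2 (the first symbol was 1 (trap state)), after reading 0 we have: the first symbol was 1 (trap state) → q2
  δ(q2, 1): in q2 (the first symbol was 1 (trap state)), after reading 1 we have: the first symbol was 1 (trap state) → q2
A string is accepted iff it ends in {q1}, i.e. the first symbol was 0.
Language: All binary strings starting with 0

Final answer: All binary strings starting with 0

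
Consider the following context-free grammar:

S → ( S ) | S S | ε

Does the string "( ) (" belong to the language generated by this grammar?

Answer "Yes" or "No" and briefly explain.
Each production adds parentheses only in matched pairs (S → ( S )) or none at all, so every derived string has equally many '(' and ')'. The string ( ) ( has two '(' and one ')', so it cannot be derived.

Final answer: No - no valid derivation exists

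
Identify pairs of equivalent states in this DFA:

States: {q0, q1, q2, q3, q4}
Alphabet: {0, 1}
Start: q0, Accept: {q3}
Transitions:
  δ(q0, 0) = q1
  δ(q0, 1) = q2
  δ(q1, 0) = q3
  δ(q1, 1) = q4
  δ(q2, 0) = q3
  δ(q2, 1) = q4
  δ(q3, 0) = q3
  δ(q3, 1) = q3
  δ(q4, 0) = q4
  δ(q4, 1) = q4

Using the table-filling algorithm:
Round 0 – mark pairs where exactly one state is accepting: (q0,q3), (q1,q3), (q2,q3), (q3,q4)
Round 1 – newly marked: (q0,q1) [on 0: q1 vs q3, already marked]; (q0,q2) [on 0: q1 vs q3, already marked]; (q1,q4) [on 0: q3 vs q4, already marked]; (q2,q4) [on 0: q3 vs q4, already marked]
Round 2 – newly marked: (q0,q4) [on 0: q1 vs q4, already marked]
No further pairs can be marked.
(q1, q2) unmarked: δ(q1,0)=q3, δ(q2,0)=q3; δ(q1,1)=q4, δ(q2,1)=q4 → equivalent
Equivalent pairs: (q1, q2)

Final answer: Equivalent pairs: (q1, q2)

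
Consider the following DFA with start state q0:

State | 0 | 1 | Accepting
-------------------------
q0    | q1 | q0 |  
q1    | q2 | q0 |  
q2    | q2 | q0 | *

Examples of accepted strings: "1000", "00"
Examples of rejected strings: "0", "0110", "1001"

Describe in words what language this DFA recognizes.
binary strings ending with '00'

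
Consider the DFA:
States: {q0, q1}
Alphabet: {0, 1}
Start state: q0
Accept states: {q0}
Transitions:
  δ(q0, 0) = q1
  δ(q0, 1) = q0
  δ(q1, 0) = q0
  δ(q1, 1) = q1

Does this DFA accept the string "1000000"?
Processing string "1000000":
  q0 --1--> q0
  q0 --0--> q1
  q1 --0--> q0
  q0 --0--> q1
  q1 --0--> q0
  q0 --0--> q1
  q1 --0--> q0
Final state: q0
Accept states: {q0}
q0 is an accept state, so the string is accepted.

Final answer: Yes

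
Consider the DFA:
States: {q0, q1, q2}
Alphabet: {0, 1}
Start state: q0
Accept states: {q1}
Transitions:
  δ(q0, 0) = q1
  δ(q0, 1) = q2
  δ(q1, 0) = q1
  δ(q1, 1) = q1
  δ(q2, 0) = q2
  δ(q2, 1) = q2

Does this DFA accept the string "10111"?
Processing string "10111":
  q0 --1--> q2
  q2 --0--> q2
  q2 --1--> q2
  q2 --1--> q2
  q2 --1--> q2
Final state: q2
Accept states: {q1}
q2 is not an accept state, so the string is rejected.

Final answer: No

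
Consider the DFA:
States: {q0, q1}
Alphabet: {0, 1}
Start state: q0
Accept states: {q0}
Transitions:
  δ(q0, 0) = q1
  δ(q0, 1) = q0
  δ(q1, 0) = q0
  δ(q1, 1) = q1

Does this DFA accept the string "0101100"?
Processing string "0101100":
  q0 --0--> q1
  q1 --1--> q1
  q1 --0--> q0
  q0 --1--> q0
  q0 --1--> q0
  q0 --0--> q1
  q1 --0--> q0
Final state: q0
Accept states: {q0}
q0 is an accept state, so the string is accepted.

Final answer: Yes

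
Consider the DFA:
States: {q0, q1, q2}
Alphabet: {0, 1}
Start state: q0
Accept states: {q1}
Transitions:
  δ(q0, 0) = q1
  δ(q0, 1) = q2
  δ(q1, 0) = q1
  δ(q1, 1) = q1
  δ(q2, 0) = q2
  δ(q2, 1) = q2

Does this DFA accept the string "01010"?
Processing string "01010":
  q0 --0--> q1
  q1 --1--> q1
  q1 --0--> q1
  q1 --1--> q1
  q1 --0--> q1
Final state: q1
Accept states: {q1}
q1 is an accept state, so the string is accepted.

Final answer: Yes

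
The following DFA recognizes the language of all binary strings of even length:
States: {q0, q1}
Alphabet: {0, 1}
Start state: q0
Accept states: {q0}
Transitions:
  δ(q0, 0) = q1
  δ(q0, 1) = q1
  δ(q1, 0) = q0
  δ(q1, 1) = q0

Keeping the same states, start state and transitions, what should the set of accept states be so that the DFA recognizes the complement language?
The DFA is complete (every state has a transition on every symbol), so the complement
is recognized by the same DFA with accepting and non-accepting states swapped.
Original accept states: {q0}
Complement accept states = All states - Original accept states
= {q0, q1} - {q0}
= {q1}
Complement language: strings of ODD length

Final answer: {q1}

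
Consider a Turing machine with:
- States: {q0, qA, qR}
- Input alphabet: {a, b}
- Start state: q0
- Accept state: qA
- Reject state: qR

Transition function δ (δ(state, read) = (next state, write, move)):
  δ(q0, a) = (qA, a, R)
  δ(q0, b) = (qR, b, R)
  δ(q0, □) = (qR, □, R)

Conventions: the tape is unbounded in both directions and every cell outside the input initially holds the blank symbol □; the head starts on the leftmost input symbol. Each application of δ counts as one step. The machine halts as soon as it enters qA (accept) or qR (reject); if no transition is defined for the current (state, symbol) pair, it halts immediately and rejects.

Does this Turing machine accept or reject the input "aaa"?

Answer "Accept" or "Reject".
Step 0: [q0]aaa (head at position 0)
Step 1: δ(q0, a) = (qA, a, R)  ⊢  a[qA]aa (head at position 1)
The machine is in qA, so it halts and accepts.

Final answer: Accept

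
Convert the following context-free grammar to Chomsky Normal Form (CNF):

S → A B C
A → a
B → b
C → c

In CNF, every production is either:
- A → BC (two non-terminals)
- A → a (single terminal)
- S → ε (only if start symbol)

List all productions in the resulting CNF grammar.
The grammar has no ε-productions or unit productions to eliminate.
A → a is already in CNF (single terminal) – keep it.
B → b is already in CNF (single terminal) – keep it.
C → c is already in CNF (single terminal) – keep it.
S → A B C has 3 symbols on the right: break it into binary productions S → A X0, X0 → B C.
Resulting CNF grammar (5 productions): A → a; B → b; C → c; S → A X0; X0 → B C

Final answer: A → a; B → b; C → c; S → A X0; X0 → B C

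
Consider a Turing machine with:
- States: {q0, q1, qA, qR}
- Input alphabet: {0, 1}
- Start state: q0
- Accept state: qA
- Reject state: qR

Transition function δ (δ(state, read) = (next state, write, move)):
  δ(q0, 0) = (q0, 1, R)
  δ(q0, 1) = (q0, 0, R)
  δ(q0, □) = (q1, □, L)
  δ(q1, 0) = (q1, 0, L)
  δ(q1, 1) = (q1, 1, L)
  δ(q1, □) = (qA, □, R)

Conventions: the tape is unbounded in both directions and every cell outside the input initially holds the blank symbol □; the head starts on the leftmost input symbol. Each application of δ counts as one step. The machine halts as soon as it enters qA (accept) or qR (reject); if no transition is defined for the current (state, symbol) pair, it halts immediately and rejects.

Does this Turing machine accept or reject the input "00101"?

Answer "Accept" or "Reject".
Step 0: [q0]00101 (head at position 0)
Step 1: δ(q0, 0) = (q0, 1, R)  ⊢  1[q0]0101 (head at position 1)
Step 2: δ(q0, 0) = (q0, 1, R)  ⊢  11[q0]101 (head at position 2)
Step 3: δ(q0, 1) = (q0, 0, R)  ⊢  110[q0]01 (head at position 3)
Step 4: δ(q0, 0) = (q0, 1, R)  ⊢  1101[q0]1 (head at position 4)
Step 5: δ(q0, 1) = (q0, 0, R)  ⊢  11010[q0]□ (head at position 5)
Step 6: δ(q0, □) = (q1, □, L)  ⊢  1101[q1]0□ (head at position 4)
Step 7: δ(q1, 0) = (q1, 0, L)  ⊢  110[q1]10□ (head at position 3)
Step 8: δ(q1, 1) = (q1, 1, L)  ⊢  11[q1]010□ (head at position 2)
Step 9: δ(q1, 0) = (q1, 0, L)  ⊢  1[q1]1010□ (head at position 1)
Step 10: δ(q1, 1) = (q1, 1, L)  ⊢  [q1]11010□ (head at position 0)
Step 11: δ(q1, 1) = (q1, 1, L)  ⊢  [q1]□11010□ (head at position -1)
Step 12: δ(q1, □) = (qA, □, R)  ⊢  □[qA]11010□ (head at position 0)
The machine is in qA, so it halts and accepts.

Final answer: Accept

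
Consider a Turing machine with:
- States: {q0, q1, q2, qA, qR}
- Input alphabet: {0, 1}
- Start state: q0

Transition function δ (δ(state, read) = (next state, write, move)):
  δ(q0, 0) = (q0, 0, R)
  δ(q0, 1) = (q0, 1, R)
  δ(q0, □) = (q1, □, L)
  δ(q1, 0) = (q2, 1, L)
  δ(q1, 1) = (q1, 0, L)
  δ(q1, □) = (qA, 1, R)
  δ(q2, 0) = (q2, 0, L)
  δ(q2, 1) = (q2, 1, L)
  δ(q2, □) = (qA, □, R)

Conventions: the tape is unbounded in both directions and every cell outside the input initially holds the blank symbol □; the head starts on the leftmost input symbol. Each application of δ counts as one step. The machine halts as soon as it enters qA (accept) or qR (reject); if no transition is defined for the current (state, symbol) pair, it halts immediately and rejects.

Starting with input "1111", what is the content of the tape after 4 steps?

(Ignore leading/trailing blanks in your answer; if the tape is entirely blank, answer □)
Step 0: [q0]1111 (head at position 0)
Step 1: δ(q0, 1) = (q0, 1, R)  ⊢  1[q0]111 (head at position 1)
Step 2: δ(q0, 1) = (q0, 1, R)  ⊢  11[q0]11 (head at position 2)
Step 3: δ(q0, 1) = (q0, 1, R)  ⊢  111[q0]1 (head at position 3)
Step 4: δ(q0, 1) = (q0, 1, R)  ⊢  1111[q0]□ (head at position 4)
Tape after 4 steps (ignoring surrounding blanks): 1111

Final answer: Tape: 1111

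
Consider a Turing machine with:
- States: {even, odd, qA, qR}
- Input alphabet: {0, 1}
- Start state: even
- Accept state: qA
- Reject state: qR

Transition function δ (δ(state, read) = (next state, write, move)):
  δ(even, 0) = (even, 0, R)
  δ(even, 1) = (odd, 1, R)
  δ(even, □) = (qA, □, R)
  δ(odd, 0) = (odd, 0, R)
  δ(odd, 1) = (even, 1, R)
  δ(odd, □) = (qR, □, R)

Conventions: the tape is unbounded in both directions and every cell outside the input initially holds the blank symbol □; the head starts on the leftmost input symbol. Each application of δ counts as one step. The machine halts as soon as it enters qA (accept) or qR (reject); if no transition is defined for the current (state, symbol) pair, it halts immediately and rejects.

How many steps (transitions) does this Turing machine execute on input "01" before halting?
Step 0: [even]01 (head at position 0)
Step 1: δ(even, 0) = (even, 0, R)  ⊢  0[even]1 (head at position 1)
Step 2: δ(even, 1) = (odd, 1, R)  ⊢  01[odd]□ (head at position 2)
Step 3: δ(odd, □) = (qR, □, R)  ⊢  01□[qR]□ (head at position 3)
The machine is in qR, so it halts and rejects.
Number of transitions executed: 3.

Final answer: 3 steps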